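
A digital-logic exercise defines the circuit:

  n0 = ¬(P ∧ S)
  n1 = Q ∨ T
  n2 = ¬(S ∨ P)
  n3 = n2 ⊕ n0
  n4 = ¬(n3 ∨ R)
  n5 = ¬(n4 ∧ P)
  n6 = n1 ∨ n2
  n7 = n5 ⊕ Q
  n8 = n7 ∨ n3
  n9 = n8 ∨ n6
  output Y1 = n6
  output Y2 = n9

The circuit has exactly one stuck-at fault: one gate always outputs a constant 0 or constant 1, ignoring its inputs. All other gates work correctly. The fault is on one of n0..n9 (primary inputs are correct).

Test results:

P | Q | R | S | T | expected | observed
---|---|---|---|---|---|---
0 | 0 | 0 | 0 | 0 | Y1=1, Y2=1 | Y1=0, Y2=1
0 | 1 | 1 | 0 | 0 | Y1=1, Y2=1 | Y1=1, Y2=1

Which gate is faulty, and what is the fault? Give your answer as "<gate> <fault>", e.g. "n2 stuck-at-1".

Fault-free values for test 1 (P=0, Q=0, R=0, S=0, T=0): n0=1, n1=0, n2=1, n3=0, n4=1, n5=1, n6=1, n7=1, n8=1, n9=1, giving Y1=1, Y2=1. Observed Y1=0, Y2=1.
Test 1: faults giving observed Y1=0, Y2=1 are {n2 stuck-at-0, n6 stuck-at-0}.
Test 2 (P=0, Q=1, R=1, S=0, T=0): fault-free n0=1, n1=1, n2=1, n3=0, n4=0, n5=1, n6=1, n7=0, n8=0, n9=1 → Y1=1, Y2=1; observed Y1=1, Y2=1. Eliminates n6 stuck-at-0.
Only n2 stuck-at-0 is consistent with every test.

n2 stuck-at-0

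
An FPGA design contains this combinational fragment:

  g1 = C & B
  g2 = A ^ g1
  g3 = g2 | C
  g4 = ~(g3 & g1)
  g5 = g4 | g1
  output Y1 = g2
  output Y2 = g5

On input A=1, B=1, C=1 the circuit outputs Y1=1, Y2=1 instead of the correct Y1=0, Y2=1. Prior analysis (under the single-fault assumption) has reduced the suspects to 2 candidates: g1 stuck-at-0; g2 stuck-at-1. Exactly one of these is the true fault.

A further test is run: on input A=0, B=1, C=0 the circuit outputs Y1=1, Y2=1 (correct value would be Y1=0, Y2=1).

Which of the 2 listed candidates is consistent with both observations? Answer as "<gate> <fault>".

g2 stuck-at-1

Evaluate each candidate on input A=0, B=1, C=0:
  g1 stuck-at-0: g1=0 [stuck-at-0], g2=0, g3=0, g4=1, g5=1 → Y1=0, Y2=1 — eliminated
  g2 stuck-at-1: g1=0, g2=1 [stuck-at-1], g3=1, g4=1, g5=1 → Y1=1, Y2=1 — matches
Only g2 stuck-at-1 reproduces the observed Y1=1, Y2=1.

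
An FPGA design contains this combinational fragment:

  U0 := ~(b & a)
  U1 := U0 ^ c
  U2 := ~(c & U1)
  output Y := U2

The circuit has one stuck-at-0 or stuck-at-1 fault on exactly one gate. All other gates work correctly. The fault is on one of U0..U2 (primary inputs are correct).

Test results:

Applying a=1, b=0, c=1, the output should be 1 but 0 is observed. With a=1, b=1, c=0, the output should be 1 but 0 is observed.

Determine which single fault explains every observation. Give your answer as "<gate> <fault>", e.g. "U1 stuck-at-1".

U2 stuck-at-0

Fault-free values for test 1 (a=1, b=0, c=1): U0=1, U1=0, U2=1, giving Y=1. Observed 0.
Test 1: faults giving observed 0 are {U0 stuck-at-0, U1 stuck-at-1, U2 stuck-at-0}.
Test 2 (a=1, b=1, c=0): fault-free U0=0, U1=0, U2=1 → 1; observed 0. Eliminates U0 stuck-at-0, U1 stuck-at-1.
Only U2 stuck-at-0 is consistent with every test.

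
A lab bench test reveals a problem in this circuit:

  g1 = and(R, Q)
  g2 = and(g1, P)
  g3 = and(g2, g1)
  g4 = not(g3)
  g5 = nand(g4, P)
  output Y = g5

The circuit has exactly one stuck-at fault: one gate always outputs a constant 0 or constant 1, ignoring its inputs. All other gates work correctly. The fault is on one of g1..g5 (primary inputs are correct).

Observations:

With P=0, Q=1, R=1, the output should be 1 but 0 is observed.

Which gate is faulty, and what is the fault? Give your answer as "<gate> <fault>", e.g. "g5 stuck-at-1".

g5 stuck-at-0

Fault-free values for test 1 (P=0, Q=1, R=1): g1=1, g2=0, g3=0, g4=1, g5=1, giving Y=1. Observed 0.
Test 1: faults giving observed 0 are {g5 stuck-at-0}.
Only g5 stuck-at-0 is consistent with every test.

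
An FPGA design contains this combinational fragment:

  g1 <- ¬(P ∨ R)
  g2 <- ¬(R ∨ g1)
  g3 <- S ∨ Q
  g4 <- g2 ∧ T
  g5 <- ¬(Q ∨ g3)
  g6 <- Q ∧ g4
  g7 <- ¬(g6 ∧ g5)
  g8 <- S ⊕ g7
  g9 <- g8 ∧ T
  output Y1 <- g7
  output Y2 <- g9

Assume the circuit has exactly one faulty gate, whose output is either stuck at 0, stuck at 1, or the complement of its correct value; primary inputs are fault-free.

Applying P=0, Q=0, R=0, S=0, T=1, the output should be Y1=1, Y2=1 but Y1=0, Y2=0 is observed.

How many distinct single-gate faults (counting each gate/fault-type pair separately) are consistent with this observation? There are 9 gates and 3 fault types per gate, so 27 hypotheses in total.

Fault-free: g1=1, g2=0, g3=0, g4=0, g5=1, g6=0, g7=1, g8=1, g9=1 → Y1=1, Y2=1. Observed Y1=0, Y2=0.
  g1: none of the 3 fault types match ✗
  g2: none of the 3 fault types match ✗
  g3: none of the 3 fault types match ✗
  g4: none of the 3 fault types match ✗
  g5: none of the 3 fault types match ✗
  g6: stuck-at-1, inverted output ✓; others ✗
  g7: stuck-at-0, inverted output ✓; others ✗
  g8: none of the 3 fault types match ✗
  g9: none of the 3 fault types match ✗
Consistent faults: {g6 stuck-at-1, g6 inverted output, g7 stuck-at-0, g7 inverted output} — 4 in all.

4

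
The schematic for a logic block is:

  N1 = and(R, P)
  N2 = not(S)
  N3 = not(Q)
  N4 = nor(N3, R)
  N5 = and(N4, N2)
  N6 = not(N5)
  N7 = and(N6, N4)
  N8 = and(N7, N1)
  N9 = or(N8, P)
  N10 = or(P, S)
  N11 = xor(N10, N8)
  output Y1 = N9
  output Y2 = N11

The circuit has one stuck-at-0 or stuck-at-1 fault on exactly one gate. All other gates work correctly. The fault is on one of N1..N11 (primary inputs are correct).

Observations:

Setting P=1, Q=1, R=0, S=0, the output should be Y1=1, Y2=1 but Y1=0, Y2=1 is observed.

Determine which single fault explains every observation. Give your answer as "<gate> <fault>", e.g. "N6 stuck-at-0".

N9 stuck-at-0

Fault-free values for test 1 (P=1, Q=1, R=0, S=0): N1=0, N2=1, N3=0, N4=1, N5=1, N6=0, N7=0, N8=0, N9=1, N10=1, N11=1, giving Y1=1, Y2=1. Observed Y1=0, Y2=1.
Test 1: faults giving observed Y1=0, Y2=1 are {N9 stuck-at-0}.
Only N9 stuck-at-0 is consistent with every test.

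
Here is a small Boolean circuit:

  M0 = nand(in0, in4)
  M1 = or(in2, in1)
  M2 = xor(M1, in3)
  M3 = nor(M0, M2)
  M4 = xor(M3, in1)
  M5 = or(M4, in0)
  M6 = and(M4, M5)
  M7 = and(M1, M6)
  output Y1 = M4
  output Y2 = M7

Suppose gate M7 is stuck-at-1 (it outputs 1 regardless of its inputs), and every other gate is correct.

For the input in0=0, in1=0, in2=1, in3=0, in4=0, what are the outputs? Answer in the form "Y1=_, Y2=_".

Propagate with M7 forced: M0=1, M1=1, M2=1, M3=0, M4=0, M5=0, M6=0, M7=1 [stuck-at-1].
So the outputs are Y1=0, Y2=1. (Without the fault they would be Y1=0, Y2=0.)

Y1=0, Y2=1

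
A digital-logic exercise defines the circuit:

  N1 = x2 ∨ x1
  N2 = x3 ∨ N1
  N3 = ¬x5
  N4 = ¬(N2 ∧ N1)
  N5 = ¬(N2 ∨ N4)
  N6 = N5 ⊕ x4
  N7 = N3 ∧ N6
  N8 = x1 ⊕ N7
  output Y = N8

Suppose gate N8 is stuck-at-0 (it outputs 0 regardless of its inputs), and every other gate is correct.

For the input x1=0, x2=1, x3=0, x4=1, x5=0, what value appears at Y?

0

Propagate with N8 forced: N1=1, N2=1, N3=1, N4=0, N5=0, N6=1, N7=1, N8=0 [stuck-at-0].
So Y = 0. (Without the fault it would be 1.)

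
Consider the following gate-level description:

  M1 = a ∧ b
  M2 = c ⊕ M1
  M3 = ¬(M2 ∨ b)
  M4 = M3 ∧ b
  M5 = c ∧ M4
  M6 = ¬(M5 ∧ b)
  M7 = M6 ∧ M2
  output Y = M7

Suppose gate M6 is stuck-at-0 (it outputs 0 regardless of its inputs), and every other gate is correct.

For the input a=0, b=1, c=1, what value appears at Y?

0

Propagate with M6 forced: M1=0, M2=1, M3=0, M4=0, M5=0, M6=0 [stuck-at-0], M7=0.
So Y = 0. (Without the fault it would be 1.)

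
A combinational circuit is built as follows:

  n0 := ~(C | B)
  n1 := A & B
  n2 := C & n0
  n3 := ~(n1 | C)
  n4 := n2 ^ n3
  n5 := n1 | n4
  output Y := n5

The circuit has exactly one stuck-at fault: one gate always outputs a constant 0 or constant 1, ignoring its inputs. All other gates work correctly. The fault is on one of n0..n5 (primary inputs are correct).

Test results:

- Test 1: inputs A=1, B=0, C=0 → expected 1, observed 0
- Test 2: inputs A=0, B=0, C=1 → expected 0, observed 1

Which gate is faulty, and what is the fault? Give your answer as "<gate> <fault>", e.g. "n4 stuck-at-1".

Fault-free values for test 1 (A=1, B=0, C=0): n0=1, n1=0, n2=0, n3=1, n4=1, n5=1, giving Y=1. Observed 0.
Test 1: faults giving observed 0 are {n2 stuck-at-1, n3 stuck-at-0, n4 stuck-at-0, n5 stuck-at-0}.
Test 2 (A=0, B=0, C=1): fault-free n0=0, n1=0, n2=0, n3=0, n4=0, n5=0 → 0; observed 1. Eliminates n3 stuck-at-0, n4 stuck-at-0, n5 stuck-at-0.
Only n2 stuck-at-1 is consistent with every test.

n2 stuck-at-1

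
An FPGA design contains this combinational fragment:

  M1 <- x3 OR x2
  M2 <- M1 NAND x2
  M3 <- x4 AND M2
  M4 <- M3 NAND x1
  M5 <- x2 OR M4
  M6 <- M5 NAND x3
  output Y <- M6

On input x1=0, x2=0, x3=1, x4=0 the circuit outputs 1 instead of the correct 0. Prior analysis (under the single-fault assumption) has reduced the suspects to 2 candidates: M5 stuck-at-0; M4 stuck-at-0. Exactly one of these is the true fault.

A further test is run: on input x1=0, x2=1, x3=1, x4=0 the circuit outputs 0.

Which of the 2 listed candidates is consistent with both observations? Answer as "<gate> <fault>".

Evaluate each candidate on input x1=0, x2=1, x3=1, x4=0:
  M5 stuck-at-0: M1=1, M2=0, M3=0, M4=1, M5=0 [stuck-at-0], M6=1 → 1 — eliminated
  M4 stuck-at-0: M1=1, M2=0, M3=0, M4=0 [stuck-at-0], M5=1, M6=0 → 0 — matches
Only M4 stuck-at-0 reproduces the observed 0.

M4 stuck-at-0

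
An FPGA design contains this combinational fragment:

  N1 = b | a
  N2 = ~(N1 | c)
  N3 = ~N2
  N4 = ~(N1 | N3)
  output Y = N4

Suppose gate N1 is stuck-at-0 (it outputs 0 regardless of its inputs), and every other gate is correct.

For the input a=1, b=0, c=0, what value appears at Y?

1

Propagate with N1 forced: N1=0 [stuck-at-0], N2=1, N3=0, N4=1.
So Y = 1. (Without the fault it would be 0.)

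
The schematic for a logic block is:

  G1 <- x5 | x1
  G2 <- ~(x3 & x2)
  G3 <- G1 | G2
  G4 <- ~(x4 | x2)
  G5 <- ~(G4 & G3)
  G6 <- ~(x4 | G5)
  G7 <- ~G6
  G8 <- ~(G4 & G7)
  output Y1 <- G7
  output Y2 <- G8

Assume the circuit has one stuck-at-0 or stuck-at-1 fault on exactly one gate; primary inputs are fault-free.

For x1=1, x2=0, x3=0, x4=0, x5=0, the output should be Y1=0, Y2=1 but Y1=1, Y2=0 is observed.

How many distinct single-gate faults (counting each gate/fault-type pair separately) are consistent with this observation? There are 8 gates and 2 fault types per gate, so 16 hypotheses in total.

Fault-free: G1=1, G2=1, G3=1, G4=1, G5=0, G6=1, G7=0, G8=1 → Y1=0, Y2=1. Observed Y1=1, Y2=0.
  G1: none of the 2 fault types match ✗
  G2: none of the 2 fault types match ✗
  G3: stuck-at-0 ✓; others ✗
  G4: none of the 2 fault types match ✗
  G5: stuck-at-1 ✓; others ✗
  G6: stuck-at-0 ✓; others ✗
  G7: stuck-at-1 ✓; others ✗
  G8: none of the 2 fault types match ✗
Consistent faults: {G3 stuck-at-0, G5 stuck-at-1, G6 stuck-at-0, G7 stuck-at-1} — 4 in all.

4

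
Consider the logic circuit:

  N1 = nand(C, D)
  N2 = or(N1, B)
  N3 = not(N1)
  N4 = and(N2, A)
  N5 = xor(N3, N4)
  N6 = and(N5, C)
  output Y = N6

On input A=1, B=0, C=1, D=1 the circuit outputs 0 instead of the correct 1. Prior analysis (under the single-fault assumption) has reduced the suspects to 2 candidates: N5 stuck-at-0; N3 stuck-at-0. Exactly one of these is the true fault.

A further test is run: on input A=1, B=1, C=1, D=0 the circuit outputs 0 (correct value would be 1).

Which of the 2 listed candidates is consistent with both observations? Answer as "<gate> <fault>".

Evaluate each candidate on input A=1, B=1, C=1, D=0:
  N5 stuck-at-0: N1=1, N2=1, N3=0, N4=1, N5=0 [stuck-at-0], N6=0 → 0 — matches
  N3 stuck-at-0: N1=1, N2=1, N3=0 [stuck-at-0], N4=1, N5=1, N6=1 → 1 — eliminated
Only N5 stuck-at-0 reproduces the observed 0.

N5 stuck-at-0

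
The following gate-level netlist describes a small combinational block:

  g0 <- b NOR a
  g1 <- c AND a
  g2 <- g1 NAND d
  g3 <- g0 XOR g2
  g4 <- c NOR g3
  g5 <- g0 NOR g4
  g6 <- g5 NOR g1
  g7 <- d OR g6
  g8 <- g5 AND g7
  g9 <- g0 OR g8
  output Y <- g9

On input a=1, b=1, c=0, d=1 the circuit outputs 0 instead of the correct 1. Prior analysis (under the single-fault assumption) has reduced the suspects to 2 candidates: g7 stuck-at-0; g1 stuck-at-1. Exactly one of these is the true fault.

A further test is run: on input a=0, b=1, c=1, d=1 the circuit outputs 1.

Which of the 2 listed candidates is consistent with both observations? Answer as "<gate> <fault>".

Evaluate each candidate on input a=0, b=1, c=1, d=1:
  g7 stuck-at-0: g0=0, g1=0, g2=1, g3=1, g4=0, g5=1, g6=0, g7=0 [stuck-at-0], g8=0, g9=0 → 0 — eliminated
  g1 stuck-at-1: g0=0, g1=1 [stuck-at-1], g2=0, g3=0, g4=0, g5=1, g6=0, g7=1, g8=1, g9=1 → 1 — matches
Only g1 stuck-at-1 reproduces the observed 1.

g1 stuck-at-1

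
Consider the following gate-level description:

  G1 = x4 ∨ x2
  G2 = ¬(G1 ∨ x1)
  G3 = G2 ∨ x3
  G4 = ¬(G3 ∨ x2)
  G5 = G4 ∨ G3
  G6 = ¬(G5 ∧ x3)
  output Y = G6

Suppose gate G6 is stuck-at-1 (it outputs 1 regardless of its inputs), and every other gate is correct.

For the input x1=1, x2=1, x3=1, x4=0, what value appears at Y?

1

Propagate with G6 forced: G1=1, G2=0, G3=1, G4=0, G5=1, G6=1 [stuck-at-1].
So Y = 1. (Without the fault it would be 0.)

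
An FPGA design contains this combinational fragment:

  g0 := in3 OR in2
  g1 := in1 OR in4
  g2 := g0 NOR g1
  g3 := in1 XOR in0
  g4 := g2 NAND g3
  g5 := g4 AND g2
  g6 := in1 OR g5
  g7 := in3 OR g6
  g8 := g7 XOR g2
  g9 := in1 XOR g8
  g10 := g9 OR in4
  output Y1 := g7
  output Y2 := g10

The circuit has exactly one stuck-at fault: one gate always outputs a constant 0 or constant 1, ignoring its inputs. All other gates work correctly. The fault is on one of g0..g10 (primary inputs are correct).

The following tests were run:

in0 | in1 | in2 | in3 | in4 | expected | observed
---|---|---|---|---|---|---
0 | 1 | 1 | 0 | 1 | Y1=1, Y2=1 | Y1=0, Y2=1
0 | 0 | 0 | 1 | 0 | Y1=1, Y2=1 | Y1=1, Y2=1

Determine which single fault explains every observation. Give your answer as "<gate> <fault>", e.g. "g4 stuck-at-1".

g6 stuck-at-0

Fault-free values for test 1 (in0=0, in1=1, in2=1, in3=0, in4=1): g0=1, g1=1, g2=0, g3=1, g4=1, g5=0, g6=1, g7=1, g8=1, g9=0, g10=1, giving Y1=1, Y2=1. Observed Y1=0, Y2=1.
Test 1: faults giving observed Y1=0, Y2=1 are {g6 stuck-at-0, g7 stuck-at-0}.
Test 2 (in0=0, in1=0, in2=0, in3=1, in4=0): fault-free g0=1, g1=0, g2=0, g3=0, g4=1, g5=0, g6=0, g7=1, g8=1, g9=1, g10=1 → Y1=1, Y2=1; observed Y1=1, Y2=1. Eliminates g7 stuck-at-0.
Only g6 stuck-at-0 is consistent with every test.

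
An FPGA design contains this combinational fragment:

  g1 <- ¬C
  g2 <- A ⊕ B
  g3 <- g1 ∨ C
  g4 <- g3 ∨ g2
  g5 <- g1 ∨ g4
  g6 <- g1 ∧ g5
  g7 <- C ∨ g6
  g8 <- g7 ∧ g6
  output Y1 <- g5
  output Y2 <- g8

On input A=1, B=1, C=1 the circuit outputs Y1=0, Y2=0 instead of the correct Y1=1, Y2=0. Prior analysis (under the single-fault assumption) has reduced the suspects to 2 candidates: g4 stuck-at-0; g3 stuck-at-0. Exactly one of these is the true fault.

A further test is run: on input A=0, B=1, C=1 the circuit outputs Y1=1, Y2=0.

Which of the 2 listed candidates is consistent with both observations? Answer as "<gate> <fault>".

Evaluate each candidate on input A=0, B=1, C=1:
  g4 stuck-at-0: g1=0, g2=1, g3=1, g4=0 [stuck-at-0], g5=0, g6=0, g7=1, g8=0 → Y1=0, Y2=0 — eliminated
  g3 stuck-at-0: g1=0, g2=1, g3=0 [stuck-at-0], g4=1, g5=1, g6=0, g7=1, g8=0 → Y1=1, Y2=0 — matches
Only g3 stuck-at-0 reproduces the observed Y1=1, Y2=0.

g3 stuck-at-0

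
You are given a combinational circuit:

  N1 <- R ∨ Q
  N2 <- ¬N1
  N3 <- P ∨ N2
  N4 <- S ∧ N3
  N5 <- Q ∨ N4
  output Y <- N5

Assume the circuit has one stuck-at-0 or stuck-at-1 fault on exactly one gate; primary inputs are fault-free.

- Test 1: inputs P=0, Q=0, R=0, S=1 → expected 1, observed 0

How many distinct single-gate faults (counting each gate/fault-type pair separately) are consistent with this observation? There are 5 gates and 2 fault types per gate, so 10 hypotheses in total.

5

Fault-free: N1=0, N2=1, N3=1, N4=1, N5=1 → 1. Observed 0.
  N1 stuck-at-0: output 1 ✗
  N1 stuck-at-1: output 0 ✓
  N2 stuck-at-0: output 0 ✓
  N2 stuck-at-1: output 1 ✗
  N3 stuck-at-0: output 0 ✓
  N3 stuck-at-1: output 1 ✗
  N4 stuck-at-0: output 0 ✓
  N4 stuck-at-1: output 1 ✗
  N5 stuck-at-0: output 0 ✓
  N5 stuck-at-1: output 1 ✗
Consistent faults: {N1 stuck-at-1, N2 stuck-at-0, N3 stuck-at-0, N4 stuck-at-0, N5 stuck-at-0} — 5 in all.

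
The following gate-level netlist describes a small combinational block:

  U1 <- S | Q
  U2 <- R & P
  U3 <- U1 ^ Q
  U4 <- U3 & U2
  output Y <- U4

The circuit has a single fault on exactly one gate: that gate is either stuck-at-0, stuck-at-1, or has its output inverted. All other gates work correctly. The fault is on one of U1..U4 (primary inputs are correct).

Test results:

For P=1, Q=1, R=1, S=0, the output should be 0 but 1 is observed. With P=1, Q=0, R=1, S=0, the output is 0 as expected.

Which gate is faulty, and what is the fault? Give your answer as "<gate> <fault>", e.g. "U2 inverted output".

U1 stuck-at-0

Fault-free values for test 1 (P=1, Q=1, R=1, S=0): U1=1, U2=1, U3=0, U4=0, giving Y=0. Observed 1.
Test 1: faults giving observed 1 are {U1 stuck-at-0, U1 inverted output, U3 stuck-at-1, U3 inverted output, U4 stuck-at-1, U4 inverted output}.
Test 2 (P=1, Q=0, R=1, S=0): fault-free U1=0, U2=1, U3=0, U4=0 → 0; observed 0. Eliminates U1 inverted output, U3 stuck-at-1, U3 inverted output, U4 stuck-at-1, U4 inverted output.
Only U1 stuck-at-0 is consistent with every test.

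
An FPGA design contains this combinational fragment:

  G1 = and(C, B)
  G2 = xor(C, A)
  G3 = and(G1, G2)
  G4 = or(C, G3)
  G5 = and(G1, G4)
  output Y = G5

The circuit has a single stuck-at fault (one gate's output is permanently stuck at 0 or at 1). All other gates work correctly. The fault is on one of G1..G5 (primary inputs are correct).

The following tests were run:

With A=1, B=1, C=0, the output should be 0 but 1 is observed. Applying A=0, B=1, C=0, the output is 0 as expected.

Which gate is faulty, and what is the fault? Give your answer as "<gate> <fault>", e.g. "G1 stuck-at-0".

Fault-free values for test 1 (A=1, B=1, C=0): G1=0, G2=1, G3=0, G4=0, G5=0, giving Y=0. Observed 1.
Test 1: faults giving observed 1 are {G1 stuck-at-1, G5 stuck-at-1}.
Test 2 (A=0, B=1, C=0): fault-free G1=0, G2=0, G3=0, G4=0, G5=0 → 0; observed 0. Eliminates G5 stuck-at-1.
Only G1 stuck-at-1 is consistent with every test.

G1 stuck-at-1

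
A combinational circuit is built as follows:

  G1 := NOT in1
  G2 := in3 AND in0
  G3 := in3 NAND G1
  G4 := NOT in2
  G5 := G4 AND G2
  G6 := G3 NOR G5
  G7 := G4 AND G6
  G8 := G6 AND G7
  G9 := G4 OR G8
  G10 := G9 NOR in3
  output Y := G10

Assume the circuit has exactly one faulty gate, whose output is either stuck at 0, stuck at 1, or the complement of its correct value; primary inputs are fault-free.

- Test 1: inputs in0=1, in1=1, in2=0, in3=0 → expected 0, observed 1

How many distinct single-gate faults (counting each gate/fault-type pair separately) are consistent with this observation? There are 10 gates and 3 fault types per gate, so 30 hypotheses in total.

Fault-free: G1=0, G2=0, G3=1, G4=1, G5=0, G6=0, G7=0, G8=0, G9=1, G10=0 → 0. Observed 1.
  G1: none of the 3 fault types match ✗
  G2: none of the 3 fault types match ✗
  G3: none of the 3 fault types match ✗
  G4: stuck-at-0, inverted output ✓; others ✗
  G5: none of the 3 fault types match ✗
  G6: none of the 3 fault types match ✗
  G7: none of the 3 fault types match ✗
  G8: none of the 3 fault types match ✗
  G9: stuck-at-0, inverted output ✓; others ✗
  G10: stuck-at-1, inverted output ✓; others ✗
Consistent faults: {G4 stuck-at-0, G4 inverted output, G9 stuck-at-0, G9 inverted output, G10 stuck-at-1, G10 inverted output} — 6 in all.

6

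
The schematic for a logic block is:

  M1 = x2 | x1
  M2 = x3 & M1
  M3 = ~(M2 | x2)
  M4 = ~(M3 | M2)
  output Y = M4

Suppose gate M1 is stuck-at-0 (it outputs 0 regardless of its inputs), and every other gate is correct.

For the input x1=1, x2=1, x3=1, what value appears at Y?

1

Propagate with M1 forced: M1=0 [stuck-at-0], M2=0, M3=0, M4=1.
So Y = 1. (Without the fault it would be 0.)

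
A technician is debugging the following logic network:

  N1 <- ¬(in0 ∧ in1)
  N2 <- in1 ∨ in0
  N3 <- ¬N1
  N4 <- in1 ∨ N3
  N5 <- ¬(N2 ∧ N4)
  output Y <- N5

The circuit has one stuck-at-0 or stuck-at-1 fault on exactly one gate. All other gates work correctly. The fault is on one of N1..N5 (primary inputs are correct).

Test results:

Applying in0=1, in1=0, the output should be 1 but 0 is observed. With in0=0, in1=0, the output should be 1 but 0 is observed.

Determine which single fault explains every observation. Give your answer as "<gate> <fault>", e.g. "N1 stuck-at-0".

Fault-free values for test 1 (in0=1, in1=0): N1=1, N2=1, N3=0, N4=0, N5=1, giving Y=1. Observed 0.
Test 1: faults giving observed 0 are {N1 stuck-at-0, N3 stuck-at-1, N4 stuck-at-1, N5 stuck-at-0}.
Test 2 (in0=0, in1=0): fault-free N1=1, N2=0, N3=0, N4=0, N5=1 → 1; observed 0. Eliminates N1 stuck-at-0, N3 stuck-at-1, N4 stuck-at-1.
Only N5 stuck-at-0 is consistent with every test.

N5 stuck-at-0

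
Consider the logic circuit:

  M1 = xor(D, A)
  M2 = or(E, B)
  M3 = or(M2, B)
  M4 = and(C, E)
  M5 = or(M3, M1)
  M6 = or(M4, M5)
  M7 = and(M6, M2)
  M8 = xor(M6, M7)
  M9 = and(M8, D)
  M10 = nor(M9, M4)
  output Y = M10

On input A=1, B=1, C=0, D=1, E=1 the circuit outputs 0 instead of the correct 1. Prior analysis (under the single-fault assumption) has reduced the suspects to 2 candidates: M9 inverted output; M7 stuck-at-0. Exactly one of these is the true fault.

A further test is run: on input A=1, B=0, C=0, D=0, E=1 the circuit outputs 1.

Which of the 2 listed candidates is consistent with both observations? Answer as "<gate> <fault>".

M7 stuck-at-0

Evaluate each candidate on input A=1, B=0, C=0, D=0, E=1:
  M9 inverted output: M1=1, M2=1, M3=1, M4=0, M5=1, M6=1, M7=1, M8=0, M9=1 [inverted output], M10=0 → 0 — eliminated
  M7 stuck-at-0: M1=1, M2=1, M3=1, M4=0, M5=1, M6=1, M7=0 [stuck-at-0], M8=1, M9=0, M10=1 → 1 — matches
Only M7 stuck-at-0 reproduces the observed 1.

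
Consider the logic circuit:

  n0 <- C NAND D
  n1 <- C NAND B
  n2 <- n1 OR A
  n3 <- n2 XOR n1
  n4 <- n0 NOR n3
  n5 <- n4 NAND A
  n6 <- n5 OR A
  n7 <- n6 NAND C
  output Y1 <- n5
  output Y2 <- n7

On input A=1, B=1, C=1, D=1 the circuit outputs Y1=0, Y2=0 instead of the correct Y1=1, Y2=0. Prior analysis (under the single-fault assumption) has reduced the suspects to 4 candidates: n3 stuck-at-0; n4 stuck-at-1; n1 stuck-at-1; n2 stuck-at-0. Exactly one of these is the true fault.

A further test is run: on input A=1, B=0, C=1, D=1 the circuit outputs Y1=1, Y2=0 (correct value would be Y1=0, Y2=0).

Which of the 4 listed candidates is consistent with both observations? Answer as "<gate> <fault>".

Evaluate each candidate on input A=1, B=0, C=1, D=1:
  n3 stuck-at-0: n0=0, n1=1, n2=1, n3=0 [stuck-at-0], n4=1, n5=0, n6=1, n7=0 → Y1=0, Y2=0 — eliminated
  n4 stuck-at-1: n0=0, n1=1, n2=1, n3=0, n4=1 [stuck-at-1], n5=0, n6=1, n7=0 → Y1=0, Y2=0 — eliminated
  n1 stuck-at-1: n0=0, n1=1 [stuck-at-1], n2=1, n3=0, n4=1, n5=0, n6=1, n7=0 → Y1=0, Y2=0 — eliminated
  n2 stuck-at-0: n0=0, n1=1, n2=0 [stuck-at-0], n3=1, n4=0, n5=1, n6=1, n7=0 → Y1=1, Y2=0 — matches
Only n2 stuck-at-0 reproduces the observed Y1=1, Y2=0.

n2 stuck-at-0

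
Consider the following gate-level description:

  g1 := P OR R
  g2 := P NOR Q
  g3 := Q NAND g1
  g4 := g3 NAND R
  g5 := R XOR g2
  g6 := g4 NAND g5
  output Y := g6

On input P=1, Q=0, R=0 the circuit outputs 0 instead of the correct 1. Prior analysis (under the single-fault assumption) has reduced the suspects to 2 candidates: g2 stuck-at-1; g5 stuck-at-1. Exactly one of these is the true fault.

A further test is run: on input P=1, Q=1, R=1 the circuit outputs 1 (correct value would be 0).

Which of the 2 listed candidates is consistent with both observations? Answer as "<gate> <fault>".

Evaluate each candidate on input P=1, Q=1, R=1:
  g2 stuck-at-1: g1=1, g2=1 [stuck-at-1], g3=0, g4=1, g5=0, g6=1 → 1 — matches
  g5 stuck-at-1: g1=1, g2=0, g3=0, g4=1, g5=1 [stuck-at-1], g6=0 → 0 — eliminated
Only g2 stuck-at-1 reproduces the observed 1.

g2 stuck-at-1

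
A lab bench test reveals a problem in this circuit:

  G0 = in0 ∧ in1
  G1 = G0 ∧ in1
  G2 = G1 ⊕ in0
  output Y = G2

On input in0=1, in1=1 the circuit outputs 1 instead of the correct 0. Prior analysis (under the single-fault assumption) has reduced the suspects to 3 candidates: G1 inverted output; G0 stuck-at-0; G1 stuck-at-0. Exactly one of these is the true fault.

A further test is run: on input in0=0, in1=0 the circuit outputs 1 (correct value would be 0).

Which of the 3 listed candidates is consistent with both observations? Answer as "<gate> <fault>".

G1 inverted output

Evaluate each candidate on input in0=0, in1=0:
  G1 inverted output: G0=0, G1=1 [inverted output], G2=1 → 1 — matches
  G0 stuck-at-0: G0=0 [stuck-at-0], G1=0, G2=0 → 0 — eliminated
  G1 stuck-at-0: G0=0, G1=0 [stuck-at-0], G2=0 → 0 — eliminated
Only G1 inverted output reproduces the observed 1.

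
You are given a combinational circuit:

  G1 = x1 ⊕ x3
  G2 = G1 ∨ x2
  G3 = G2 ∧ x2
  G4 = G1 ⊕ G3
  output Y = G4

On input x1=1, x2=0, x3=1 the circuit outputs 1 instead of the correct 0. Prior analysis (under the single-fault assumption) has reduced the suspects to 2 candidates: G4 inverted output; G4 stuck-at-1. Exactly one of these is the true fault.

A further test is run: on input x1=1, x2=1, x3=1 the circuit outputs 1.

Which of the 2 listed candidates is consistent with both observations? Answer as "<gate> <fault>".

G4 stuck-at-1

Evaluate each candidate on input x1=1, x2=1, x3=1:
  G4 inverted output: G1=0, G2=1, G3=1, G4=0 [inverted output] → 0 — eliminated
  G4 stuck-at-1: G1=0, G2=1, G3=1, G4=1 [stuck-at-1] → 1 — matches
Only G4 stuck-at-1 reproduces the observed 1.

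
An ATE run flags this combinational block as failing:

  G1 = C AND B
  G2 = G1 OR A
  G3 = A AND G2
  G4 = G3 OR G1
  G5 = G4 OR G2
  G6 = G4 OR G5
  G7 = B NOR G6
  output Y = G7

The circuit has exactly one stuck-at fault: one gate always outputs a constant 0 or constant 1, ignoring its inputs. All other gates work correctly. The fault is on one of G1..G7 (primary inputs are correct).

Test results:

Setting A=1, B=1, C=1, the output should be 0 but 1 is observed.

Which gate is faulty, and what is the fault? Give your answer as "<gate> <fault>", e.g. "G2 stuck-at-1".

G7 stuck-at-1

Fault-free values for test 1 (A=1, B=1, C=1): G1=1, G2=1, G3=1, G4=1, G5=1, G6=1, G7=0, giving Y=0. Observed 1.
Test 1: faults giving observed 1 are {G7 stuck-at-1}.
Only G7 stuck-at-1 is consistent with every test.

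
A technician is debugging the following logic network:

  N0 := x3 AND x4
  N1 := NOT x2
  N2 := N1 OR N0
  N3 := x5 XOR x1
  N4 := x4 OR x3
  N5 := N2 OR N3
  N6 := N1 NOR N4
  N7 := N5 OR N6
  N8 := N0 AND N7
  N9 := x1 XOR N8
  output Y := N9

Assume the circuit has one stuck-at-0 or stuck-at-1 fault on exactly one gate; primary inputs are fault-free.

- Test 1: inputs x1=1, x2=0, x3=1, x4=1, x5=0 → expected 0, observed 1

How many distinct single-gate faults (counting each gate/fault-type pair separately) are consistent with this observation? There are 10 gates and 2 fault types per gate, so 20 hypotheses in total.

Fault-free: N0=1, N1=1, N2=1, N3=1, N4=1, N5=1, N6=0, N7=1, N8=1, N9=0 → 0. Observed 1.
  N0: stuck-at-0 ✓; others ✗
  N1: none of the 2 fault types match ✗
  N2: none of the 2 fault types match ✗
  N3: none of the 2 fault types match ✗
  N4: none of the 2 fault types match ✗
  N5: stuck-at-0 ✓; others ✗
  N6: none of the 2 fault types match ✗
  N7: stuck-at-0 ✓; others ✗
  N8: stuck-at-0 ✓; others ✗
  N9: stuck-at-1 ✓; others ✗
Consistent faults: {N0 stuck-at-0, N5 stuck-at-0, N7 stuck-at-0, N8 stuck-at-0, N9 stuck-at-1} — 5 in all.

5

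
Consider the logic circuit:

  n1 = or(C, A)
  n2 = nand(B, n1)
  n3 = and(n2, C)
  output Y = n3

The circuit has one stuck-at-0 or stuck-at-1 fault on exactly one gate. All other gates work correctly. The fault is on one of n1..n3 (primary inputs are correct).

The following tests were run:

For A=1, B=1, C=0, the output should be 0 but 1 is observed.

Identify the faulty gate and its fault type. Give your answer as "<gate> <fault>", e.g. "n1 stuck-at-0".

n3 stuck-at-1

Fault-free values for test 1 (A=1, B=1, C=0): n1=1, n2=0, n3=0, giving Y=0. Observed 1.
Test 1: faults giving observed 1 are {n3 stuck-at-1}.
Only n3 stuck-at-1 is consistent with every test.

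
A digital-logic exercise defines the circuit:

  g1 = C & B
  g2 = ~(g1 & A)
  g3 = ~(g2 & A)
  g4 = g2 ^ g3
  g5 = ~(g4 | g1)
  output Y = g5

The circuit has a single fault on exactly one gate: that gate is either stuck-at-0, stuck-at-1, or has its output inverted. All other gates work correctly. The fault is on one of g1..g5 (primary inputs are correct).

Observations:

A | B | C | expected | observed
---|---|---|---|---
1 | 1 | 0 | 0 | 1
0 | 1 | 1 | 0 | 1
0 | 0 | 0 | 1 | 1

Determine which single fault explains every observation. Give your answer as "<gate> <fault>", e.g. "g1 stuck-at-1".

g5 stuck-at-1

Fault-free values for test 1 (A=1, B=1, C=0): g1=0, g2=1, g3=0, g4=1, g5=0, giving Y=0. Observed 1.
Test 1: faults giving observed 1 are {g3 stuck-at-1, g3 inverted output, g4 stuck-at-0, g4 inverted output, g5 stuck-at-1, g5 inverted output}.
Test 2 (A=0, B=1, C=1): fault-free g1=1, g2=1, g3=1, g4=0, g5=0 → 0; observed 1. Eliminates g3 stuck-at-1, g3 inverted output, g4 stuck-at-0, g4 inverted output.
Test 3 (A=0, B=0, C=0): fault-free g1=0, g2=1, g3=1, g4=0, g5=1 → 1; observed 1. Eliminates g5 inverted output.
Only g5 stuck-at-1 is consistent with every test.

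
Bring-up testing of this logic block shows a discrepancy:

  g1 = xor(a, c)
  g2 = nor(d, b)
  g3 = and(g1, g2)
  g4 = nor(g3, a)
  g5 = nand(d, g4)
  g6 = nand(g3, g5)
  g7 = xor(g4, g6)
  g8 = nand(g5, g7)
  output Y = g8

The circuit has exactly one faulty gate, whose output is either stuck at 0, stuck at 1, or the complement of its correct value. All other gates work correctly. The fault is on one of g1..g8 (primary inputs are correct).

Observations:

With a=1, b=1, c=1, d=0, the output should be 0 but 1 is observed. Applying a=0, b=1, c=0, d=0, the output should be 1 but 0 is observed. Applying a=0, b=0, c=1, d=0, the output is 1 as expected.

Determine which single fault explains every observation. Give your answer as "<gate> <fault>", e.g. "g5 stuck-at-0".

g6 stuck-at-0

Fault-free values for test 1 (a=1, b=1, c=1, d=0): g1=0, g2=0, g3=0, g4=0, g5=1, g6=1, g7=1, g8=0, giving Y=0. Observed 1.
Test 1: faults giving observed 1 are {g3 stuck-at-1, g3 inverted output, g4 stuck-at-1, g4 inverted output, g5 stuck-at-0, g5 inverted output, g6 stuck-at-0, g6 inverted output, g7 stuck-at-0, g7 inverted output, g8 stuck-at-1, g8 inverted output}.
Test 2 (a=0, b=1, c=0, d=0): fault-free g1=0, g2=0, g3=0, g4=1, g5=1, g6=1, g7=0, g8=1 → 1; observed 0. Eliminates g3 stuck-at-1, g3 inverted output, g4 stuck-at-1, g5 stuck-at-0, g5 inverted output, g7 stuck-at-0, g8 stuck-at-1.
Test 3 (a=0, b=0, c=1, d=0): fault-free g1=1, g2=1, g3=1, g4=0, g5=1, g6=0, g7=0, g8=1 → 1; observed 1. Eliminates g4 inverted output, g6 inverted output, g7 inverted output, g8 inverted output.
Only g6 stuck-at-0 is consistent with every test.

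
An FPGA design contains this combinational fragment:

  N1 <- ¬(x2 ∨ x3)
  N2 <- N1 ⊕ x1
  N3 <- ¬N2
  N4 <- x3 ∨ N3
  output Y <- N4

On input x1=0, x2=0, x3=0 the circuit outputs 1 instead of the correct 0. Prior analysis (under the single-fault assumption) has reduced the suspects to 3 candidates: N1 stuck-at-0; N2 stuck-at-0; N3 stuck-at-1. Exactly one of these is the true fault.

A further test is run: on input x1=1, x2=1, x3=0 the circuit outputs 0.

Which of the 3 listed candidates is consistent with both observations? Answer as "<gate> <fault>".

Evaluate each candidate on input x1=1, x2=1, x3=0:
  N1 stuck-at-0: N1=0 [stuck-at-0], N2=1, N3=0, N4=0 → 0 — matches
  N2 stuck-at-0: N1=0, N2=0 [stuck-at-0], N3=1, N4=1 → 1 — eliminated
  N3 stuck-at-1: N1=0, N2=1, N3=1 [stuck-at-1], N4=1 → 1 — eliminated
Only N1 stuck-at-0 reproduces the observed 0.

N1 stuck-at-0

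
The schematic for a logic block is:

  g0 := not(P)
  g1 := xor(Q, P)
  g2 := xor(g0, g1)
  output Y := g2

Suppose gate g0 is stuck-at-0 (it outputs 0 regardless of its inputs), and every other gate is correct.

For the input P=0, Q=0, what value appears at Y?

0

Propagate with g0 forced: g0=0 [stuck-at-0], g1=0, g2=0.
So Y = 0. (Without the fault it would be 1.)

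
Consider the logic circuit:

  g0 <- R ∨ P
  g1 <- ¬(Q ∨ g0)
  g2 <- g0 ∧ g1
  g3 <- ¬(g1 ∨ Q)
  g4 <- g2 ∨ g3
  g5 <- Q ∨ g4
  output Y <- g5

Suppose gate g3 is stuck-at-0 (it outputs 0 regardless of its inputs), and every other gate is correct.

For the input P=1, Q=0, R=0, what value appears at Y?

0

Propagate with g3 forced: g0=1, g1=0, g2=0, g3=0 [stuck-at-0], g4=0, g5=0.
So Y = 0. (Without the fault it would be 1.)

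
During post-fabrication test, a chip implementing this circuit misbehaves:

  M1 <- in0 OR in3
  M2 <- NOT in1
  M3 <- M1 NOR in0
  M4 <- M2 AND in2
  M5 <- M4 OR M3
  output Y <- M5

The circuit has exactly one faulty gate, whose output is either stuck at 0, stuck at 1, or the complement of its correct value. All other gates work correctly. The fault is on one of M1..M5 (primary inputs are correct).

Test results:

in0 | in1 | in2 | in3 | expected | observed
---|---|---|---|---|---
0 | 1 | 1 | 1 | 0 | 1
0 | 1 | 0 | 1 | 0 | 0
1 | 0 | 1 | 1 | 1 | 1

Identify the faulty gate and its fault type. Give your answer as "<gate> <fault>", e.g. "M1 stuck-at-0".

Fault-free values for test 1 (in0=0, in1=1, in2=1, in3=1): M1=1, M2=0, M3=0, M4=0, M5=0, giving Y=0. Observed 1.
Test 1: faults giving observed 1 are {M1 stuck-at-0, M1 inverted output, M2 stuck-at-1, M2 inverted output, M3 stuck-at-1, M3 inverted output, M4 stuck-at-1, M4 inverted output, M5 stuck-at-1, M5 inverted output}.
Test 2 (in0=0, in1=1, in2=0, in3=1): fault-free M1=1, M2=0, M3=0, M4=0, M5=0 → 0; observed 0. Eliminates M1 stuck-at-0, M1 inverted output, M3 stuck-at-1, M3 inverted output, M4 stuck-at-1, M4 inverted output, M5 stuck-at-1, M5 inverted output.
Test 3 (in0=1, in1=0, in2=1, in3=1): fault-free M1=1, M2=1, M3=0, M4=1, M5=1 → 1; observed 1. Eliminates M2 inverted output.
Only M2 stuck-at-1 is consistent with every test.

M2 stuck-at-1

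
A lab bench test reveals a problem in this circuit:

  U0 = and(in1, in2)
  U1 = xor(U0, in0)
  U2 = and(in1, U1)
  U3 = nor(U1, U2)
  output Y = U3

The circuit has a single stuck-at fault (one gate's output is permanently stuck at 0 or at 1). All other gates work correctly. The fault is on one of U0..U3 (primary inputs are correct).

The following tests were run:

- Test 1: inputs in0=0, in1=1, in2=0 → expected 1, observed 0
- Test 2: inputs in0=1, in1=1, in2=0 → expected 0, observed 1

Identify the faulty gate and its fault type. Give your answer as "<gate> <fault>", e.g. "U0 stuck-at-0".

Fault-free values for test 1 (in0=0, in1=1, in2=0): U0=0, U1=0, U2=0, U3=1, giving Y=1. Observed 0.
Test 1: faults giving observed 0 are {U0 stuck-at-1, U1 stuck-at-1, U2 stuck-at-1, U3 stuck-at-0}.
Test 2 (in0=1, in1=1, in2=0): fault-free U0=0, U1=1, U2=1, U3=0 → 0; observed 1. Eliminates U1 stuck-at-1, U2 stuck-at-1, U3 stuck-at-0.
Only U0 stuck-at-1 is consistent with every test.

U0 stuck-at-1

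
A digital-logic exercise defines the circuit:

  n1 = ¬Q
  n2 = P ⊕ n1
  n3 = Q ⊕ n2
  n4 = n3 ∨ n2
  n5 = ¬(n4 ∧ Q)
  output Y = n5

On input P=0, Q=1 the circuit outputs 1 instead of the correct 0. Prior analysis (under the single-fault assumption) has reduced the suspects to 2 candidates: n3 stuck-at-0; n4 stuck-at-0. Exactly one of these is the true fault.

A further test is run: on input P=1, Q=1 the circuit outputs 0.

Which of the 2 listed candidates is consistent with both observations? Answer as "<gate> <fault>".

n3 stuck-at-0

Evaluate each candidate on input P=1, Q=1:
  n3 stuck-at-0: n1=0, n2=1, n3=0 [stuck-at-0], n4=1, n5=0 → 0 — matches
  n4 stuck-at-0: n1=0, n2=1, n3=0, n4=0 [stuck-at-0], n5=1 → 1 — eliminated
Only n3 stuck-at-0 reproduces the observed 0.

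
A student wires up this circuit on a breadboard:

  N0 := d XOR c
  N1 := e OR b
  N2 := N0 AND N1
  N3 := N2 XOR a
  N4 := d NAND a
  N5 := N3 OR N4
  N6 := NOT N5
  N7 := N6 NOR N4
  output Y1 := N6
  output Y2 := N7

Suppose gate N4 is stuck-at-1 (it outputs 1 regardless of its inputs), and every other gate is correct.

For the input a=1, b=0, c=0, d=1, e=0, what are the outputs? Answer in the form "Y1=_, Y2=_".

Propagate with N4 forced: N0=1, N1=0, N2=0, N3=1, N4=1 [stuck-at-1], N5=1, N6=0, N7=0.
So the outputs are Y1=0, Y2=0. (Without the fault they would be Y1=0, Y2=1.)

Y1=0, Y2=0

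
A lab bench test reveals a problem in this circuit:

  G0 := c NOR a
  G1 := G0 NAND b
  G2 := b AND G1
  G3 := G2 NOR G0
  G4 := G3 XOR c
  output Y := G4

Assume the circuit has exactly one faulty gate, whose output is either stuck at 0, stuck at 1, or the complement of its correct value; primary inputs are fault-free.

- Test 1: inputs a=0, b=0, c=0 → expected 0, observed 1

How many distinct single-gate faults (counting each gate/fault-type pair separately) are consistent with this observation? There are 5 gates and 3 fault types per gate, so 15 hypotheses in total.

Fault-free: G0=1, G1=1, G2=0, G3=0, G4=0 → 0. Observed 1.
  G0: stuck-at-0, inverted output ✓; others ✗
  G1: none of the 3 fault types match ✗
  G2: none of the 3 fault types match ✗
  G3: stuck-at-1, inverted output ✓; others ✗
  G4: stuck-at-1, inverted output ✓; others ✗
Consistent faults: {G0 stuck-at-0, G0 inverted output, G3 stuck-at-1, G3 inverted output, G4 stuck-at-1, G4 inverted output} — 6 in all.

6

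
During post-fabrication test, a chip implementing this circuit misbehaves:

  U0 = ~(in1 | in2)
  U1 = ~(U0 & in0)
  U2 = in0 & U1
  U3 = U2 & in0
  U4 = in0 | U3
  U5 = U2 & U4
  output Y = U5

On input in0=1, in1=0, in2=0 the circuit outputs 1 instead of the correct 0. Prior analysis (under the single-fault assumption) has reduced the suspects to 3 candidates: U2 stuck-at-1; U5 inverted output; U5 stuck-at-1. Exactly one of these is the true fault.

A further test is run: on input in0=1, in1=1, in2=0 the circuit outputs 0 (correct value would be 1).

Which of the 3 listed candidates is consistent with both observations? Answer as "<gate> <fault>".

Evaluate each candidate on input in0=1, in1=1, in2=0:
  U2 stuck-at-1: U0=0, U1=1, U2=1 [stuck-at-1], U3=1, U4=1, U5=1 → 1 — eliminated
  U5 inverted output: U0=0, U1=1, U2=1, U3=1, U4=1, U5=0 [inverted output] → 0 — matches
  U5 stuck-at-1: U0=0, U1=1, U2=1, U3=1, U4=1, U5=1 [stuck-at-1] → 1 — eliminated
Only U5 inverted output reproduces the observed 0.

U5 inverted output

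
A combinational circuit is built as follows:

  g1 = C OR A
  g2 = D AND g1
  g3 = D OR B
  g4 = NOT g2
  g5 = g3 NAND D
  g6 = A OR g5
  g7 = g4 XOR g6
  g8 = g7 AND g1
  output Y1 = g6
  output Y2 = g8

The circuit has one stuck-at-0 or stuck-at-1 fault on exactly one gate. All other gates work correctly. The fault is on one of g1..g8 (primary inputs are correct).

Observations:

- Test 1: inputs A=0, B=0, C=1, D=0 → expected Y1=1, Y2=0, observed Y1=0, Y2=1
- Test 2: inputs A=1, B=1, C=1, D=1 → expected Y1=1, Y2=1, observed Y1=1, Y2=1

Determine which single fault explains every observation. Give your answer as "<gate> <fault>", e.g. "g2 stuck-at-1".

g5 stuck-at-0

Fault-free values for test 1 (A=0, B=0, C=1, D=0): g1=1, g2=0, g3=0, g4=1, g5=1, g6=1, g7=0, g8=0, giving Y1=1, Y2=0. Observed Y1=0, Y2=1.
Test 1: faults giving observed Y1=0, Y2=1 are {g5 stuck-at-0, g6 stuck-at-0}.
Test 2 (A=1, B=1, C=1, D=1): fault-free g1=1, g2=1, g3=1, g4=0, g5=0, g6=1, g7=1, g8=1 → Y1=1, Y2=1; observed Y1=1, Y2=1. Eliminates g6 stuck-at-0.
Only g5 stuck-at-0 is consistent with every test.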